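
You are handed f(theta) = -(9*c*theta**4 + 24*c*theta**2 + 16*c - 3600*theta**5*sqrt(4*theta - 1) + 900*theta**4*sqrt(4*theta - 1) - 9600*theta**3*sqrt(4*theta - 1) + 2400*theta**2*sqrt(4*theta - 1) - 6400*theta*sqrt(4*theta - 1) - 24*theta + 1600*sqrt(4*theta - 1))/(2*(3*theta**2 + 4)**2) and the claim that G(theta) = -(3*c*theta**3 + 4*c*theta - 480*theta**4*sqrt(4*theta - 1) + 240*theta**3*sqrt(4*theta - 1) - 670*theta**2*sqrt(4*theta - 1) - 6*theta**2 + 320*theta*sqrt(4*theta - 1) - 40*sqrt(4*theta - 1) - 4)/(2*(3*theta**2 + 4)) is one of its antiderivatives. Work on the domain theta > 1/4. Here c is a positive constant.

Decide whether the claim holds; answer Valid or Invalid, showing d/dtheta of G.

Valid - the claim checks out under differentiation.

d/dtheta[G] = (-9*c*theta**4*sqrt(4*theta - 1) - 24*c*theta**2*sqrt(4*theta - 1) - 16*c*sqrt(4*theta - 1) + 14400*theta**6 - 7200*theta**5 + 39300*theta**4 - 19200*theta**3 + 28000*theta**2 + 24*theta*sqrt(4*theta - 1) - 12800*theta + 1600)/(18*theta**4*sqrt(4*theta - 1) + 48*theta**2*sqrt(4*theta - 1) + 32*sqrt(4*theta - 1))
This equals f(theta) exactly, so the claim holds.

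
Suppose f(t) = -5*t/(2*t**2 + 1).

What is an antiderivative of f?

An antiderivative is F(t) = -5*log(2*t**2 + 1)/4.

The substitution u = 2*t**2 + 1 works: f is exactly (dF/du)*(du/dt) for that inner function.
Check: d/dt[-5*log(2*t**2 + 1)/4] = -5*t/(2*t**2 + 1) = f(t).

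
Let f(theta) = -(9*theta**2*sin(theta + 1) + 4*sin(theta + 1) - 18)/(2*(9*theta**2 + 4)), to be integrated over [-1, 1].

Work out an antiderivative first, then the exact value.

An antiderivative F(theta) passes only if d/dtheta[F] lands on f(theta) exactly.
F(theta) = cos(theta + 1)/2 + 3*atan(3*theta/2)/2 is an antiderivative of f.
Check: d/dtheta[cos(theta + 1)/2 + 3*atan(3*theta/2)/2] = (-9*theta**2*sin(theta + 1) - 4*sin(theta + 1) + 18)/(18*theta**2 + 8), which equals f(theta).
F(1) = cos(2)/2 + 3*atan(3/2)/2; F(-1) = 1/2 - 3*atan(3/2)/2.
Integral = F(1) - F(-1) = -1/2 + cos(2)/2 + 3*atan(3/2).

Antiderivative: F(theta) = cos(theta + 1)/2 + 3*atan(3*theta/2)/2; value = -1/2 + cos(2)/2 + 3*atan(3/2)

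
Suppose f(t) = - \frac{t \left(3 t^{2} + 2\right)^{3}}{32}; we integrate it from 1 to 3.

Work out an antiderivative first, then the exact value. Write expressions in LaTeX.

f matches the chain-rule pattern g'(h)*h' with inner function h(t) = \frac{3 t^{2}}{4} + \frac{1}{2}; substituting u = h(t) collapses the integral.
F(t) = - \frac{\left(\frac{3 t^{2}}{4} + \frac{1}{2}\right)^{4}}{3} is an antiderivative of f.
Check: d/dt[- \frac{\left(\frac{3 t^{2}}{4} + \frac{1}{2}\right)^{4}}{3}] = - \frac{27 t^{7}}{32} - \frac{27 t^{5}}{16} - \frac{9 t^{3}}{8} - \frac{t}{4}, which equals f(t).
F(3) = - \frac{707281}{768}; F(1) = - \frac{625}{768}.
Integral = F(3) - F(1) = - \frac{7361}{8}.

Antiderivative: F(t) = - \frac{\left(\frac{3 t^{2}}{4} + \frac{1}{2}\right)^{4}}{3}; value = - \frac{7361}{8}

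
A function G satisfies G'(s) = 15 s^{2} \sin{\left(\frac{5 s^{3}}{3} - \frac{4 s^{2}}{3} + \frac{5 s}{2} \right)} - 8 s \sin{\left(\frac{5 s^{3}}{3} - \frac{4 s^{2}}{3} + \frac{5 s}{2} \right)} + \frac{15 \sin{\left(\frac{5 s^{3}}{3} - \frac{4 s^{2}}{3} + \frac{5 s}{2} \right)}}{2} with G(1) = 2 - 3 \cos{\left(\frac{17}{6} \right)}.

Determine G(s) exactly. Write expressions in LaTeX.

G'(s) matches the chain-rule pattern g'(h)*h' with inner function h(s) = \frac{5 s^{3}}{3} - \frac{4 s^{2}}{3} + \frac{5 s}{2}; substituting u = h(s) collapses the integral.
A general antiderivative is - 3 \cos{\left(\frac{5 s^{3}}{3} - \frac{4 s^{2}}{3} + \frac{5 s}{2} \right)} + C.
The condition gives C = 2 - 3 \cos{\left(\frac{17}{6} \right)} - (- 3 \cos{\left(\frac{17}{6} \right)}) = 2.
So G(s) = 2 - 3 \cos{\left(\frac{5 s^{3}}{3} - \frac{4 s^{2}}{3} + \frac{5 s}{2} \right)}.
Check: d/ds[2 - 3 \cos{\left(\frac{5 s^{3}}{3} - \frac{4 s^{2}}{3} + \frac{5 s}{2} \right)}] = 15 s^{2} \sin{\left(\frac{5 s^{3}}{3} - \frac{4 s^{2}}{3} + \frac{5 s}{2} \right)} - 8 s \sin{\left(\frac{5 s^{3}}{3} - \frac{4 s^{2}}{3} + \frac{5 s}{2} \right)} + \frac{15 \sin{\left(\frac{5 s^{3}}{3} - \frac{4 s^{2}}{3} + \frac{5 s}{2} \right)}}{2} = G'(s).

G(s) = 2 - 3 \cos{\left(\frac{5 s^{3}}{3} - \frac{4 s^{2}}{3} + \frac{5 s}{2} \right)}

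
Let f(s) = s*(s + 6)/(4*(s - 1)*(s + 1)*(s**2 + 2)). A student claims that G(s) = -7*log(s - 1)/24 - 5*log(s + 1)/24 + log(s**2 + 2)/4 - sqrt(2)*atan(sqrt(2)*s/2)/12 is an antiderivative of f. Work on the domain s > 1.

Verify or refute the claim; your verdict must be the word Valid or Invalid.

Invalid: d/ds[G] - f = (-s**2 - 6*s)/(2*s**4 + 2*s**2 - 4), which is not 0.

d/ds[G] = (-s**2 - 6*s)/(4*s**4 + 4*s**2 - 8)
d/ds[G] - f(s) = (-s**2 - 6*s)/(2*s**4 + 2*s**2 - 4) != 0.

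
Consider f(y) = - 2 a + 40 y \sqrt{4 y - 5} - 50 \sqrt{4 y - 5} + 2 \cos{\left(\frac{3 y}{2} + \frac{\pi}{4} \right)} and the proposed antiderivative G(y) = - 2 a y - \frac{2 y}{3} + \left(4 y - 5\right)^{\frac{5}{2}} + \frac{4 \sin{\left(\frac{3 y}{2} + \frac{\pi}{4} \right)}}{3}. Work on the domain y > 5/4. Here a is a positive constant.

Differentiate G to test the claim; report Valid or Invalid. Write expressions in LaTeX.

Invalid: d/dy[G] - f = - \frac{2}{3}, which is not 0.

d/dy[G] = - 2 a + 40 y \sqrt{4 y - 5} - 50 \sqrt{4 y - 5} + 2 \cos{\left(\frac{3 y}{2} + \frac{\pi}{4} \right)} - \frac{2}{3}
d/dy[G] - f(y) = - \frac{2}{3} != 0.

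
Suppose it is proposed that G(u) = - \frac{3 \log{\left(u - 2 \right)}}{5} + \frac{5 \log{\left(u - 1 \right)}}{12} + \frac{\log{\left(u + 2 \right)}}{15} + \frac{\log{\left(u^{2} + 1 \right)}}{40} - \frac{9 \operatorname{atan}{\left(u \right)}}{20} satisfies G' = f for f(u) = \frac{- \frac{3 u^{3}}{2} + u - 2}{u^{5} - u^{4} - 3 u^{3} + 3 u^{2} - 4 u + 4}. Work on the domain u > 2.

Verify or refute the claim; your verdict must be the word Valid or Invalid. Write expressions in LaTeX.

d/du[G] = \frac{- 2 u^{4} - 39 u^{3} - 6 u^{2} + 36 u - 64}{30 u^{5} - 30 u^{4} - 90 u^{3} + 90 u^{2} - 120 u + 120}
d/du[G] - f(u) = - \frac{1}{15 u + 30} != 0.

Invalid: d/du[G] - f = - \frac{1}{15 u + 30}, which is not 0.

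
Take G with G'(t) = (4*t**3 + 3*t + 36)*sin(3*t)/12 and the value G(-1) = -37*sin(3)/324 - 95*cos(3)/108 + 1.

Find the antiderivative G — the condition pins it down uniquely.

A first test for any G(t): its t-derivative must equal the given G'(t).
A general antiderivative is -t**3*cos(3*t)/9 + t**2*sin(3*t)/9 - t*cos(3*t)/108 + sin(3*t)/324 - cos(3*t) + C.
The condition gives C = -37*sin(3)/324 - 95*cos(3)/108 + 1 - (-37*sin(3)/324 - 95*cos(3)/108) = 1.
So G(t) = -t**3*cos(3*t)/9 + t**2*sin(3*t)/9 - t*cos(3*t)/108 + sin(3*t)/324 - cos(3*t) + 1.
Check: d/dt[-t**3*cos(3*t)/9 + t**2*sin(3*t)/9 - t*cos(3*t)/108 + sin(3*t)/324 - cos(3*t) + 1] = t**3*sin(3*t)/3 + t*sin(3*t)/4 + 3*sin(3*t), which equals G'(t).

G(t) = -t**3*cos(3*t)/9 + t**2*sin(3*t)/9 - t*cos(3*t)/108 + sin(3*t)/324 - cos(3*t) + 1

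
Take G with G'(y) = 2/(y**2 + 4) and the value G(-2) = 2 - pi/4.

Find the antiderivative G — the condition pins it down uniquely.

Since d/dy undoes antidifferentiation here, G(y) must give back the stated G'(y).
A general antiderivative is atan(y/2) + C.
The condition gives C = 2 - pi/4 - (-pi/4) = 2.
So G(y) = atan(y/2) + 2.
Check: d/dy[atan(y/2) + 2] = 2/(y**2 + 4) = G'(y).

G(y) = atan(y/2) + 2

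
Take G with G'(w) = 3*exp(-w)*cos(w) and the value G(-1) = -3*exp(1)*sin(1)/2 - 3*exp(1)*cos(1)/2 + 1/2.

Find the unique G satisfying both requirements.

G(w) = 1/2 + 3*exp(-w)*sin(w)/2 - 3*exp(-w)*cos(w)/2

A first test for any G(w): its w-derivative must equal the given G'(w).
A general antiderivative is 3*exp(-w)*sin(w)/2 - 3*exp(-w)*cos(w)/2 + C.
The condition gives C = -3*exp(1)*sin(1)/2 - 3*exp(1)*cos(1)/2 + 1/2 - (-3*exp(1)*sin(1)/2 - 3*exp(1)*cos(1)/2) = 1/2.
So G(w) = 1/2 + 3*exp(-w)*sin(w)/2 - 3*exp(-w)*cos(w)/2.
Check: d/dw[1/2 + 3*exp(-w)*sin(w)/2 - 3*exp(-w)*cos(w)/2] = 3*exp(-w)*cos(w) = G'(w).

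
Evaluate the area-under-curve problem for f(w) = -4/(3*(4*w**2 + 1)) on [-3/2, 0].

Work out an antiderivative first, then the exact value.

An antiderivative F(w) passes only if d/dw[F] lands on f(w) exactly.
F(w) = -2*atan(2*w)/3 is an antiderivative of f.
Check: d/dw[-2*atan(2*w)/3] = -4/(12*w**2 + 3), which equals f(w).
F(0) = 0; F(-3/2) = 2*atan(3)/3.
Integral = F(0) - F(-3/2) = -2*atan(3)/3.

Antiderivative: F(w) = -2*atan(2*w)/3; value = -2*atan(3)/3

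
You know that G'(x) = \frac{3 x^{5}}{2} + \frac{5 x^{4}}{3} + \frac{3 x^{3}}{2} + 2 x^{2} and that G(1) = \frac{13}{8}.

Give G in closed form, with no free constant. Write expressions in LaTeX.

Integrate term by term and add the pieces.
A general antiderivative is \frac{x^{6}}{4} + \frac{x^{5}}{3} + \frac{3 x^{4}}{8} + \frac{2 x^{3}}{3} + C.
The condition gives C = \frac{13}{8} - (\frac{13}{8}) = 0.
So G(x) = \frac{x^{3} \left(6 x^{3} + 8 x^{2} + 9 x + 16\right)}{24}.
Check: d/dx[\frac{x^{3} \left(6 x^{3} + 8 x^{2} + 9 x + 16\right)}{24}] = \frac{3 x^{5}}{2} + \frac{5 x^{4}}{3} + \frac{3 x^{3}}{2} + 2 x^{2} = G'(x).

G(x) = \frac{x^{3} \left(6 x^{3} + 8 x^{2} + 9 x + 16\right)}{24}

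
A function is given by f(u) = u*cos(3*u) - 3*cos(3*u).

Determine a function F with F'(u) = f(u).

The integrand splits into summands that can be handled one at a time.
Check: d/du[u*sin(3*u)/3 - sin(3*u) + cos(3*u)/9] = u*cos(3*u) - 3*cos(3*u) = f(u).

An antiderivative is F(u) = u*sin(3*u)/3 - sin(3*u) + cos(3*u)/9.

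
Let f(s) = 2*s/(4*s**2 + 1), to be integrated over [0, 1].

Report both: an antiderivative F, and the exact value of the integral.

f matches the chain-rule pattern g'(h)*h' with inner function h(s) = 4*s**2 + 1; substituting u = h(s) collapses the integral.
F(s) = log(4*s**2 + 1)/4 is an antiderivative of f.
Check: d/ds[log(4*s**2 + 1)/4] = 2*s/(4*s**2 + 1) = f(s).
F(1) = log(5)/4; F(0) = 0.
Integral = F(1) - F(0) = log(5)/4.

Antiderivative: F(s) = log(4*s**2 + 1)/4; value = log(5)/4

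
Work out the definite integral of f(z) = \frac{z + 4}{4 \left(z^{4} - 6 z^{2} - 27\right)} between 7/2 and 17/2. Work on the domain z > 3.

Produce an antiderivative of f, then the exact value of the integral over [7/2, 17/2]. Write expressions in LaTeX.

Antiderivative: F(z) = \frac{7 \log{\left(z - 3 \right)}}{288} - \frac{\log{\left(z + 3 \right)}}{288} - \frac{\log{\left(z^{2} + 3 \right)}}{96} - \frac{\sqrt{3} \operatorname{atan}{\left(\frac{\sqrt{3} z}{3} \right)}}{36}; value = - \frac{\sqrt{3} \operatorname{atan}{\left(\frac{17 \sqrt{3}}{6} \right)}}{36} - \frac{\log{\left(\frac{301}{4} \right)}}{96} - \frac{\log{\left(\frac{23}{2} \right)}}{288} + \frac{\log{\left(\frac{13}{2} \right)}}{288} + \frac{7 \log{\left(2 \right)}}{288} + \frac{\log{\left(\frac{61}{4} \right)}}{96} + \frac{7 \log{\left(\frac{11}{2} \right)}}{288} + \frac{\sqrt{3} \operatorname{atan}{\left(\frac{7 \sqrt{3}}{6} \right)}}{36}

The denominator factors as 4 \left(z - 3\right) \left(z + 3\right) \left(z^{2} + 3\right); partial fractions split f into directly integrable pieces: - \frac{z + 4}{48 \left(z^{2} + 3\right)} - \frac{1}{288 \left(z + 3\right)} + \frac{7}{288 \left(z - 3\right)}.
F(z) = \frac{7 \log{\left(z - 3 \right)}}{288} - \frac{\log{\left(z + 3 \right)}}{288} - \frac{\log{\left(z^{2} + 3 \right)}}{96} - \frac{\sqrt{3} \operatorname{atan}{\left(\frac{\sqrt{3} z}{3} \right)}}{36} is an antiderivative of f.
Check: d/dz[\frac{7 \log{\left(z - 3 \right)}}{288} - \frac{\log{\left(z + 3 \right)}}{288} - \frac{\log{\left(z^{2} + 3 \right)}}{96} - \frac{\sqrt{3} \operatorname{atan}{\left(\frac{\sqrt{3} z}{3} \right)}}{36}] = \frac{z + 4}{4 z^{4} - 24 z^{2} - 108}, which equals f(z).
F(17/2) = - \frac{\sqrt{3} \operatorname{atan}{\left(\frac{17 \sqrt{3}}{6} \right)}}{36} - \frac{\log{\left(\frac{301}{4} \right)}}{96} - \frac{\log{\left(\frac{23}{2} \right)}}{288} + \frac{7 \log{\left(\frac{11}{2} \right)}}{288}; F(7/2) = - \frac{\sqrt{3} \operatorname{atan}{\left(\frac{7 \sqrt{3}}{6} \right)}}{36} - \frac{\log{\left(\frac{61}{4} \right)}}{96} - \frac{7 \log{\left(2 \right)}}{288} - \frac{\log{\left(\frac{13}{2} \right)}}{288}.
Integral = F(17/2) - F(7/2) = - \frac{\sqrt{3} \operatorname{atan}{\left(\frac{17 \sqrt{3}}{6} \right)}}{36} - \frac{\log{\left(\frac{301}{4} \right)}}{96} - \frac{\log{\left(\frac{23}{2} \right)}}{288} + \frac{\log{\left(\frac{13}{2} \right)}}{288} + \frac{7 \log{\left(2 \right)}}{288} + \frac{\log{\left(\frac{61}{4} \right)}}{96} + \frac{7 \log{\left(\frac{11}{2} \right)}}{288} + \frac{\sqrt{3} \operatorname{atan}{\left(\frac{7 \sqrt{3}}{6} \right)}}{36}.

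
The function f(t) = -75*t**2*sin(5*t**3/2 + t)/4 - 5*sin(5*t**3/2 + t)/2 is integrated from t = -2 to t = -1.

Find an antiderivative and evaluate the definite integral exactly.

The substitution u = 5*t**3/2 + t works: f is exactly (dF/du)*(du/dt) for that inner function.
F(t) = 5*cos(5*t**3/2 + t)/2 is an antiderivative of f.
Check: d/dt[5*cos(5*t**3/2 + t)/2] = -75*t**2*sin(5*t**3/2 + t)/4 - 5*sin(5*t**3/2 + t)/2 = f(t).
F(-1) = 5*cos(7/2)/2; F(-2) = 5*cos(22)/2.
Integral = F(-1) - F(-2) = 5*cos(7/2)/2 - 5*cos(22)/2.

Antiderivative: F(t) = 5*cos(5*t**3/2 + t)/2; value = 5*cos(7/2)/2 - 5*cos(22)/2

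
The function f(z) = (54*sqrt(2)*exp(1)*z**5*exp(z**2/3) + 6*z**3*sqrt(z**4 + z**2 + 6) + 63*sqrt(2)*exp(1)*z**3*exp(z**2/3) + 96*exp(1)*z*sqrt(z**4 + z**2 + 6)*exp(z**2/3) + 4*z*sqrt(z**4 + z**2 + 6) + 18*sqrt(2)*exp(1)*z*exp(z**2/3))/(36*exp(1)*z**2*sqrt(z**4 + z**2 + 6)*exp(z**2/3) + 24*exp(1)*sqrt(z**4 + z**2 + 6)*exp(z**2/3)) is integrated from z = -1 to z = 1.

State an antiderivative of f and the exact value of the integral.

Antiderivative: F(z) = 3*sqrt(z**4/2 + z**2/2 + 3)/2 - exp(-z**2/3 - 1)/4 + 4*log(3*z**2/2 + 1)/3; value = 0

Any candidate F(z) must reproduce f(z) exactly when differentiated.
F(z) = 3*sqrt(z**4/2 + z**2/2 + 3)/2 - exp(-z**2/3 - 1)/4 + 4*log(3*z**2/2 + 1)/3 is an antiderivative of f.
Check: d/dz[3*sqrt(z**4/2 + z**2/2 + 3)/2 - exp(-z**2/3 - 1)/4 + 4*log(3*z**2/2 + 1)/3] = (54*sqrt(2)*exp(1)*z**5*exp(z**2/3) + 6*z**3*sqrt(z**4 + z**2 + 6) + 63*sqrt(2)*exp(1)*z**3*exp(z**2/3) + 96*exp(1)*z*sqrt(z**4 + z**2 + 6)*exp(z**2/3) + 4*z*sqrt(z**4 + z**2 + 6) + 18*sqrt(2)*exp(1)*z*exp(z**2/3))/(36*exp(1)*z**2*sqrt(z**4 + z**2 + 6)*exp(z**2/3) + 24*exp(1)*sqrt(z**4 + z**2 + 6)*exp(z**2/3)) = f(z).
F(1) = -exp(-4/3)/4 + 4*log(5/2)/3 + 3; F(-1) = -exp(-4/3)/4 + 4*log(5/2)/3 + 3.
Integral = F(1) - F(-1) = 0.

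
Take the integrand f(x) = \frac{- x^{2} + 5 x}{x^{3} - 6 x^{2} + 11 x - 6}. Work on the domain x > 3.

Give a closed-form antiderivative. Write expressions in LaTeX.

An antiderivative is F(x) = 3 \log{\left(x - 3 \right)} - 6 \log{\left(x - 2 \right)} + 2 \log{\left(x - 1 \right)}.

Factor the denominator (\left(x - 3\right) \left(x - 2\right) \left(x - 1\right)) and decompose: f = \frac{2}{x - 1} - \frac{6}{x - 2} + \frac{3}{x - 3}; each piece integrates to a log, atan, or power term.
Check: d/dx[3 \log{\left(x - 3 \right)} - 6 \log{\left(x - 2 \right)} + 2 \log{\left(x - 1 \right)}] = \frac{- x^{2} + 5 x}{x^{3} - 6 x^{2} + 11 x - 6} = f(x).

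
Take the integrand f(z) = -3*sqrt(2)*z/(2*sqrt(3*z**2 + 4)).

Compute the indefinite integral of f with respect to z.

The substitution u = 3*z**2/2 + 2 works: f is exactly (dF/du)*(du/dz) for that inner function.
Check: d/dz[-sqrt(2)*sqrt(3*z**2 + 4)/2] = -3*sqrt(2)*z/(2*sqrt(3*z**2 + 4)) = f(z).

F(z) = -sqrt(2)*sqrt(3*z**2 + 4)/2 + C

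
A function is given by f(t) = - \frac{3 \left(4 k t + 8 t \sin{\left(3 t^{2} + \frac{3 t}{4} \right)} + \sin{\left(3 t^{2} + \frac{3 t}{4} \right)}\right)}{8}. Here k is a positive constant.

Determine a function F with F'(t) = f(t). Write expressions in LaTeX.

An antiderivative F(t) passes only if d/dt[F] lands on f(t) exactly.
Check: d/dt[- \frac{3 k t^{2}}{4} + \frac{\cos{\left(3 t^{2} + \frac{3 t}{4} \right)}}{2}] = - \frac{3 k t}{2} - 3 t \sin{\left(3 t^{2} + \frac{3 t}{4} \right)} - \frac{3 \sin{\left(3 t^{2} + \frac{3 t}{4} \right)}}{8}, which equals f(t).

An antiderivative is F(t) = - \frac{3 k t^{2}}{4} + \frac{\cos{\left(3 t^{2} + \frac{3 t}{4} \right)}}{2}.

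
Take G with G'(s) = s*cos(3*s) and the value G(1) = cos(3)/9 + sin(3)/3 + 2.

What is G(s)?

G(s) = (3*s*sin(3*s) + cos(3*s) + 18)/9

Recover the given G'(s) by differentiating a candidate G(s); any mismatch rules it out.
A general antiderivative is s*sin(3*s)/3 + cos(3*s)/9 + C.
The condition gives C = cos(3)/9 + sin(3)/3 + 2 - (cos(3)/9 + sin(3)/3) = 2.
So G(s) = (3*s*sin(3*s) + cos(3*s) + 18)/9.
Check: d/ds[(3*s*sin(3*s) + cos(3*s) + 18)/9] = s*cos(3*s) = G'(s).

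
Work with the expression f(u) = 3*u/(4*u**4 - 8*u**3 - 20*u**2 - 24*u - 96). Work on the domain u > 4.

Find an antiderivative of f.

An antiderivative is F(u) = log(u - 4)/38 + log(u + 2)/28 - 33*log(u**2 + 3)/1064 - 3*sqrt(3)*atan(sqrt(3)*u/3)/266.

The denominator factors as 4*(u - 4)*(u + 2)*(u**2 + 3); partial fractions split f into directly integrable pieces: -3*(11*u + 6)/(532*(u**2 + 3)) + 1/(28*(u + 2)) + 1/(38*(u - 4)).
Check: d/du[log(u - 4)/38 + log(u + 2)/28 - 33*log(u**2 + 3)/1064 - 3*sqrt(3)*atan(sqrt(3)*u/3)/266] = 3*u/(4*u**4 - 8*u**3 - 20*u**2 - 24*u - 96) = f(u).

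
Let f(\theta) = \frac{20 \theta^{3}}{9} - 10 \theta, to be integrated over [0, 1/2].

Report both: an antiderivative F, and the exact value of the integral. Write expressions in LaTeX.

Antiderivative: F(\theta) = \frac{5 \left(2 \theta^{2} - 9\right)^{2}}{36}; value = - \frac{175}{144}

The substitution u = \frac{3}{2} - \frac{\theta^{2}}{3} works: f is exactly (dF/du)*(du/d\theta) for that inner function.
F(\theta) = \frac{5 \left(2 \theta^{2} - 9\right)^{2}}{36} is an antiderivative of f.
Check: d/d\theta[\frac{5 \left(2 \theta^{2} - 9\right)^{2}}{36}] = \frac{20 \theta^{3}}{9} - 10 \theta = f(\theta).
F(1/2) = \frac{1445}{144}; F(0) = \frac{45}{4}.
Integral = F(1/2) - F(0) = - \frac{175}{144}.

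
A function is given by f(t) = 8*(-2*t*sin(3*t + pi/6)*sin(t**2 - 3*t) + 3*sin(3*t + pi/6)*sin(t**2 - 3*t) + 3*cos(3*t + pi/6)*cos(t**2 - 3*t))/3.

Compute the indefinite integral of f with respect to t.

Recognize the product-rule pattern: f = u'v + uv' with u = 8*cos(t**2 - 3*t)/3, v = sin(3*t + pi/6), so integration by parts undoes it.
Check: d/dt[8*sin(3*t + pi/6)*cos(t**2 - 3*t)/3] = -16*t*sin(3*t + pi/6)*sin(t**2 - 3*t)/3 + 8*sin(3*t + pi/6)*sin(t**2 - 3*t) + 8*cos(3*t + pi/6)*cos(t**2 - 3*t), which equals f(t).

F(t) = 8*sin(3*t + pi/6)*cos(t**2 - 3*t)/3 + C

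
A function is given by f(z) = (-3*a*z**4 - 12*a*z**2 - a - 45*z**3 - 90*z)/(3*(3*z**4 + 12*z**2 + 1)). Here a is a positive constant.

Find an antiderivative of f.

An antiderivative is F(z) = -(4*a*z + 15*log(z**4 + 4*z**2 + 1/3))/12.

Differentiate the proposed F(z) back; it has to land on f(z) exactly.
Check: d/dz[-(4*a*z + 15*log(z**4 + 4*z**2 + 1/3))/12] = (-3*a*z**4 - 12*a*z**2 - a - 45*z**3 - 90*z)/(9*z**4 + 36*z**2 + 3), which equals f(z).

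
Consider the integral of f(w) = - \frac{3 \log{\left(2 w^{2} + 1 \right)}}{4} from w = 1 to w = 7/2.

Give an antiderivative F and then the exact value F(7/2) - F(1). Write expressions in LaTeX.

Recover f(w) by differentiating a candidate F(w); any mismatch rules it out.
F(w) = - \frac{3 w \log{\left(2 w^{2} + 1 \right)}}{4} + \frac{3 w}{2} - \frac{3 \sqrt{2} \operatorname{atan}{\left(\sqrt{2} w \right)}}{4} is an antiderivative of f.
Check: d/dw[- \frac{3 w \log{\left(2 w^{2} + 1 \right)}}{4} + \frac{3 w}{2} - \frac{3 \sqrt{2} \operatorname{atan}{\left(\sqrt{2} w \right)}}{4}] = - \frac{3 \log{\left(2 w^{2} + 1 \right)}}{4} = f(w).
F(7/2) = - \frac{21 \log{\left(\frac{51}{2} \right)}}{8} - \frac{3 \sqrt{2} \operatorname{atan}{\left(\frac{7 \sqrt{2}}{2} \right)}}{4} + \frac{21}{4}; F(1) = - \frac{3 \sqrt{2} \operatorname{atan}{\left(\sqrt{2} \right)}}{4} - \frac{3 \log{\left(3 \right)}}{4} + \frac{3}{2}.
Integral = F(7/2) - F(1) = - \frac{21 \log{\left(\frac{51}{2} \right)}}{8} - \frac{3 \sqrt{2} \operatorname{atan}{\left(\frac{7 \sqrt{2}}{2} \right)}}{4} + \frac{3 \log{\left(3 \right)}}{4} + \frac{3 \sqrt{2} \operatorname{atan}{\left(\sqrt{2} \right)}}{4} + \frac{15}{4}.

Antiderivative: F(w) = - \frac{3 w \log{\left(2 w^{2} + 1 \right)}}{4} + \frac{3 w}{2} - \frac{3 \sqrt{2} \operatorname{atan}{\left(\sqrt{2} w \right)}}{4}; value = - \frac{21 \log{\left(\frac{51}{2} \right)}}{8} - \frac{3 \sqrt{2} \operatorname{atan}{\left(\frac{7 \sqrt{2}}{2} \right)}}{4} + \frac{3 \log{\left(3 \right)}}{4} + \frac{3 \sqrt{2} \operatorname{atan}{\left(\sqrt{2} \right)}}{4} + \frac{15}{4}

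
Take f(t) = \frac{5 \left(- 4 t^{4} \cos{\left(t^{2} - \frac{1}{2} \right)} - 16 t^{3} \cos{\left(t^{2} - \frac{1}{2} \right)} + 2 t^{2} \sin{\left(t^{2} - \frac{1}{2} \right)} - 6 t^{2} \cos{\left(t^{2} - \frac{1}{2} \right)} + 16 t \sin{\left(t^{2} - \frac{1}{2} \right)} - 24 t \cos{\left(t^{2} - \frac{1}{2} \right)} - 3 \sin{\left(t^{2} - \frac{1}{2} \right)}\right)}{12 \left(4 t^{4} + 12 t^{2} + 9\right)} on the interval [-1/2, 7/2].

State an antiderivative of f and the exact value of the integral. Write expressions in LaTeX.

Antiderivative: F(t) = - \frac{5 \left(t + 4\right) \sin{\left(t^{2} - \frac{1}{2} \right)}}{12 \left(2 t^{2} + 3\right)}; value = - \frac{5 \sin{\left(\frac{1}{4} \right)}}{12} - \frac{5 \sin{\left(\frac{47}{4} \right)}}{44}

Recover f(t) by differentiating a candidate F(t); any mismatch rules it out.
F(t) = - \frac{5 \left(t + 4\right) \sin{\left(t^{2} - \frac{1}{2} \right)}}{12 \left(2 t^{2} + 3\right)} is an antiderivative of f.
Check: d/dt[- \frac{5 \left(t + 4\right) \sin{\left(t^{2} - \frac{1}{2} \right)}}{12 \left(2 t^{2} + 3\right)}] = \frac{- 20 t^{4} \cos{\left(t^{2} - \frac{1}{2} \right)} - 80 t^{3} \cos{\left(t^{2} - \frac{1}{2} \right)} + 10 t^{2} \sin{\left(t^{2} - \frac{1}{2} \right)} - 30 t^{2} \cos{\left(t^{2} - \frac{1}{2} \right)} + 80 t \sin{\left(t^{2} - \frac{1}{2} \right)} - 120 t \cos{\left(t^{2} - \frac{1}{2} \right)} - 15 \sin{\left(t^{2} - \frac{1}{2} \right)}}{48 t^{4} + 144 t^{2} + 108}, which equals f(t).
F(7/2) = - \frac{5 \sin{\left(\frac{47}{4} \right)}}{44}; F(-1/2) = \frac{5 \sin{\left(\frac{1}{4} \right)}}{12}.
Integral = F(7/2) - F(-1/2) = - \frac{5 \sin{\left(\frac{1}{4} \right)}}{12} - \frac{5 \sin{\left(\frac{47}{4} \right)}}{44}.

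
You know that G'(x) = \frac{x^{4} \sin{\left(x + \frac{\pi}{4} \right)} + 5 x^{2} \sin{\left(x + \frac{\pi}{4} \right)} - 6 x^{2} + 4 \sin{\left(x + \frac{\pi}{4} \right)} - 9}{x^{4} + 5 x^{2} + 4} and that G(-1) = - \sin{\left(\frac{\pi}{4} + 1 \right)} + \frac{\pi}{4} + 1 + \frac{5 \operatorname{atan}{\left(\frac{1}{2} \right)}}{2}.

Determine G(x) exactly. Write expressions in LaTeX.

Check a candidate G(x) by differentiating: d/dx[G] must match the given G'(x).
A general antiderivative is - \cos{\left(x + \frac{\pi}{4} \right)} - \frac{5 \operatorname{atan}{\left(\frac{x}{2} \right)}}{2} - \operatorname{atan}{\left(x \right)} + C.
The condition gives C = - \sin{\left(\frac{\pi}{4} + 1 \right)} + \frac{\pi}{4} + 1 + \frac{5 \operatorname{atan}{\left(\frac{1}{2} \right)}}{2} - (- \sin{\left(\frac{\pi}{4} + 1 \right)} + \frac{\pi}{4} + \frac{5 \operatorname{atan}{\left(\frac{1}{2} \right)}}{2}) = 1.
So G(x) = - \cos{\left(x + \frac{\pi}{4} \right)} - \frac{5 \operatorname{atan}{\left(\frac{x}{2} \right)}}{2} - \operatorname{atan}{\left(x \right)} + 1.
Check: d/dx[- \cos{\left(x + \frac{\pi}{4} \right)} - \frac{5 \operatorname{atan}{\left(\frac{x}{2} \right)}}{2} - \operatorname{atan}{\left(x \right)} + 1] = \frac{x^{4} \sin{\left(x + \frac{\pi}{4} \right)} + 5 x^{2} \sin{\left(x + \frac{\pi}{4} \right)} - 6 x^{2} + 4 \sin{\left(x + \frac{\pi}{4} \right)} - 9}{x^{4} + 5 x^{2} + 4} = G'(x).

G(x) = - \cos{\left(x + \frac{\pi}{4} \right)} - \frac{5 \operatorname{atan}{\left(\frac{x}{2} \right)}}{2} - \operatorname{atan}{\left(x \right)} + 1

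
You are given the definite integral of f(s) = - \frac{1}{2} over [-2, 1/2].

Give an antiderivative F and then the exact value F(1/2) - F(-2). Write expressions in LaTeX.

Whatever form F(s) takes, F'(s) = f(s) is non-negotiable.
F(s) = - \frac{s}{2} is an antiderivative of f.
Check: d/ds[- \frac{s}{2}] = - \frac{1}{2} = f(s).
F(1/2) = - \frac{1}{4}; F(-2) = 1.
Integral = F(1/2) - F(-2) = - \frac{5}{4}.

Antiderivative: F(s) = - \frac{s}{2}; value = - \frac{5}{4}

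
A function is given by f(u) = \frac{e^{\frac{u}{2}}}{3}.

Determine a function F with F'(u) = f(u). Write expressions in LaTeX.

Since d/du undoes antidifferentiation here, F'(u) = f(u) is required of F(u).
Check: d/du[\frac{2 e^{\frac{u}{2}}}{3}] = \frac{e^{\frac{u}{2}}}{3} = f(u).

An antiderivative is F(u) = \frac{2 e^{\frac{u}{2}}}{3}.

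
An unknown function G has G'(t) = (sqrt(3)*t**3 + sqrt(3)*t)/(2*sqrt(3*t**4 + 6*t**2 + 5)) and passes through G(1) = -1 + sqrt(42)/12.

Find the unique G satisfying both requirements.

G'(t) matches the chain-rule pattern g'(h)*h' with inner function h(t) = t**4 + 2*t**2 + 5/3; substituting u = h(t) collapses the integral.
A general antiderivative is sqrt(t**4 + 2*t**2 + 5/3)/4 + C.
The condition gives C = -1 + sqrt(42)/12 - (sqrt(42)/12) = -1.
So G(t) = sqrt(3)*(sqrt(3*t**4 + 6*t**2 + 5) - 4*sqrt(3))/12.
Check: d/dt[sqrt(3)*(sqrt(3*t**4 + 6*t**2 + 5) - 4*sqrt(3))/12] = (sqrt(3)*t**3 + sqrt(3)*t)/(2*sqrt(3*t**4 + 6*t**2 + 5)) = G'(t).

G(t) = sqrt(3)*(sqrt(3*t**4 + 6*t**2 + 5) - 4*sqrt(3))/12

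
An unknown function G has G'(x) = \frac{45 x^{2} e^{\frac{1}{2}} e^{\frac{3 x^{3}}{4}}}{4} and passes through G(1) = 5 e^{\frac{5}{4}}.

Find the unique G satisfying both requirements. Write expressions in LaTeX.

G(x) = 5 e^{\frac{1}{2}} e^{\frac{3 x^{3}}{4}}

The substitution u = \frac{3 x^{3}}{4} + \frac{1}{2} works: G'(x) is exactly (dG/du)*(du/dx) for that inner function.
A general antiderivative is 5 e^{\frac{3 x^{3}}{4} + \frac{1}{2}} + C.
The condition gives C = 5 e^{\frac{5}{4}} - (5 e^{\frac{5}{4}}) = 0.
So G(x) = 5 e^{\frac{1}{2}} e^{\frac{3 x^{3}}{4}}.
Check: d/dx[5 e^{\frac{1}{2}} e^{\frac{3 x^{3}}{4}}] = \frac{45 x^{2} e^{\frac{1}{2}} e^{\frac{3 x^{3}}{4}}}{4} = G'(x).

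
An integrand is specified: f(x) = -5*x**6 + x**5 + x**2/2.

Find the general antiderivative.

F(x) = -5*x**7/7 + x**6/6 + x**3/6 + C

The integrand splits into summands that can be handled one at a time.
Check: d/dx[-5*x**7/7 + x**6/6 + x**3/6] = -5*x**6 + x**5 + x**2/2 = f(x).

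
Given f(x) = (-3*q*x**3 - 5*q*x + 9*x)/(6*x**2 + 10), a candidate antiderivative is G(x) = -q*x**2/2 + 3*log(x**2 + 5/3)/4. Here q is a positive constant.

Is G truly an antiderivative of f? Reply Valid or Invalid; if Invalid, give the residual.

Invalid: d/dx[G] - f = -q*x/2, which is not 0.

d/dx[G] = (-6*q*x**3 - 10*q*x + 9*x)/(6*x**2 + 10)
d/dx[G] - f(x) = -q*x/2 != 0.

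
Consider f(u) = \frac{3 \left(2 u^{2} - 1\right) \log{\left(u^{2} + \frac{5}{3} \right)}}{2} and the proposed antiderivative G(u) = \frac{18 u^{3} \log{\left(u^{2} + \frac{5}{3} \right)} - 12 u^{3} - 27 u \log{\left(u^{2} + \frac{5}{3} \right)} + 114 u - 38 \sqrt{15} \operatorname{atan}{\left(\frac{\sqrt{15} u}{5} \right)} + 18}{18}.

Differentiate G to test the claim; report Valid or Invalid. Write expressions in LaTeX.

Valid - differentiating G returns exactly f.

d/du[G] = 3 u^{2} \log{\left(u^{2} + \frac{5}{3} \right)} - \frac{3 \log{\left(u^{2} + \frac{5}{3} \right)}}{2}
This equals f(u) exactly, so the claim holds.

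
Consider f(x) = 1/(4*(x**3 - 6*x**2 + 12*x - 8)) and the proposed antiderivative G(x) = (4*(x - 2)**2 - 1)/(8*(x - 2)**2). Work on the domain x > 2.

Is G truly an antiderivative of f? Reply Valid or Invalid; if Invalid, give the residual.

Valid: G'(x) = f(x).

d/dx[G] = 1/(4*x**3 - 24*x**2 + 48*x - 32)
This equals f(x) exactly, so the claim holds.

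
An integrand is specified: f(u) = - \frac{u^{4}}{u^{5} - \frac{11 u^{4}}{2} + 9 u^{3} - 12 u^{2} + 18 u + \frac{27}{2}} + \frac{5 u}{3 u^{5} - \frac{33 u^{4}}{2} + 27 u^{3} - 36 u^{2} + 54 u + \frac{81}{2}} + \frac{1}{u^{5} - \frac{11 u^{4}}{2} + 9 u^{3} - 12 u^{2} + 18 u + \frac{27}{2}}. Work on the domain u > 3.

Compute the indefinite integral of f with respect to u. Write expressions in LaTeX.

The denominator factors as 3 \left(u - 3\right)^{2} \left(2 u + 1\right) \left(u^{2} + 3\right); partial fractions split f into directly integrable pieces: \frac{59 u - 153}{468 \left(u^{2} + 3\right)} + \frac{10}{1911 \left(2 u + 1\right)} - \frac{1991}{1764 \left(u - 3\right)} - \frac{25}{14 \left(u - 3\right)^{2}}.
Check: d/du[- \frac{1991 \log{\left(u - 3 \right)}}{1764} + \frac{5 \log{\left(u + \frac{1}{2} \right)}}{1911} + \frac{59 \log{\left(u^{2} + 3 \right)}}{936} - \frac{17 \sqrt{3} \operatorname{atan}{\left(\frac{\sqrt{3} u}{3} \right)}}{156} + \frac{25}{14 u - 42}] = \frac{- 6 u^{4} + 10 u + 6}{6 u^{5} - 33 u^{4} + 54 u^{3} - 72 u^{2} + 108 u + 81}, which equals f(u).

F(u) = - \frac{1991 \log{\left(u - 3 \right)}}{1764} + \frac{5 \log{\left(u + \frac{1}{2} \right)}}{1911} + \frac{59 \log{\left(u^{2} + 3 \right)}}{936} - \frac{17 \sqrt{3} \operatorname{atan}{\left(\frac{\sqrt{3} u}{3} \right)}}{156} + \frac{25}{14 u - 42} + C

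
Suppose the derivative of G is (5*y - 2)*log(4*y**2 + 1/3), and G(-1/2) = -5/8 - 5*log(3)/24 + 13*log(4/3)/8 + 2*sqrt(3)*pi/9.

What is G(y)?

G(y) = 5*y**2*log(4*y**2 + 1/3)/2 - 5*y**2/2 - 2*y*log(4*y**2 + 1/3) + 4*y + 5*log(y**2 + 1/12)/24 - 2*sqrt(3)*atan(2*sqrt(3)*y)/3 + 2

A candidate passes only if d/dy[G] lands on the given G'(y) exactly.
A general antiderivative is -5*y**2/2 + 4*y + (5*y**2/2 - 2*y)*log(4*y**2 + 1/3) + 5*log(y**2 + 1/12)/24 - 2*sqrt(3)*atan(2*sqrt(3)*y)/3 + C.
The condition gives C = -5/8 - 5*log(3)/24 + 13*log(4/3)/8 + 2*sqrt(3)*pi/9 - (-21/8 - 5*log(3)/24 + 13*log(4/3)/8 + 2*sqrt(3)*pi/9) = 2.
So G(y) = 5*y**2*log(4*y**2 + 1/3)/2 - 5*y**2/2 - 2*y*log(4*y**2 + 1/3) + 4*y + 5*log(y**2 + 1/12)/24 - 2*sqrt(3)*atan(2*sqrt(3)*y)/3 + 2.
Check: d/dy[5*y**2*log(4*y**2 + 1/3)/2 - 5*y**2/2 - 2*y*log(4*y**2 + 1/3) + 4*y + 5*log(y**2 + 1/12)/24 - 2*sqrt(3)*atan(2*sqrt(3)*y)/3 + 2] = 5*y*log(4*y**2 + 1/3) - 2*log(4*y**2 + 1/3), which equals G'(y).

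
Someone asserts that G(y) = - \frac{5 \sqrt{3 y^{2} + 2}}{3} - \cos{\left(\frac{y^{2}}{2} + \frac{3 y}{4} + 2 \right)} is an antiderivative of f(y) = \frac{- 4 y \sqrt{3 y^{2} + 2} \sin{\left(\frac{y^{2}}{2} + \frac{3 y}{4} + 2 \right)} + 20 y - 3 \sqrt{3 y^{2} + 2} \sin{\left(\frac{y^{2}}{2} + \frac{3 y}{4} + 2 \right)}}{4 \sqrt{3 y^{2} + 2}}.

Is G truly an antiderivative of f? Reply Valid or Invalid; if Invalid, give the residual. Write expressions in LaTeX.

d/dy[G] = \frac{4 y \sqrt{3 y^{2} + 2} \sin{\left(\frac{y^{2}}{2} + \frac{3 y}{4} + 2 \right)} - 20 y + 3 \sqrt{3 y^{2} + 2} \sin{\left(\frac{y^{2}}{2} + \frac{3 y}{4} + 2 \right)}}{4 \sqrt{3 y^{2} + 2}}
d/dy[G] - f(y) = \frac{4 y \sqrt{3 y^{2} + 2} \sin{\left(\frac{y^{2}}{2} + \frac{3 y}{4} + 2 \right)} - 20 y + 3 \sqrt{3 y^{2} + 2} \sin{\left(\frac{y^{2}}{2} + \frac{3 y}{4} + 2 \right)}}{2 \sqrt{3 y^{2} + 2}} != 0.

Invalid: d/dy[G] - f = \frac{4 y \sqrt{3 y^{2} + 2} \sin{\left(\frac{y^{2}}{2} + \frac{3 y}{4} + 2 \right)} - 20 y + 3 \sqrt{3 y^{2} + 2} \sin{\left(\frac{y^{2}}{2} + \frac{3 y}{4} + 2 \right)}}{2 \sqrt{3 y^{2} + 2}}, which is not 0.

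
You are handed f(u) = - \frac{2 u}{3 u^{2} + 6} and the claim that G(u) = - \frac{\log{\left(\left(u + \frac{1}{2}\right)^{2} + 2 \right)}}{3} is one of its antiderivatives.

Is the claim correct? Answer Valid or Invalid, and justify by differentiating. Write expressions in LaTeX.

d/du[G] = \frac{- 8 u - 4}{12 u^{2} + 12 u + 27}
d/du[G] - f(u) = \frac{4 u^{2} + 2 u - 8}{12 u^{4} + 12 u^{3} + 51 u^{2} + 24 u + 54} != 0.

Invalid: d/du[G] - f = \frac{4 u^{2} + 2 u - 8}{12 u^{4} + 12 u^{3} + 51 u^{2} + 24 u + 54}, which is not 0.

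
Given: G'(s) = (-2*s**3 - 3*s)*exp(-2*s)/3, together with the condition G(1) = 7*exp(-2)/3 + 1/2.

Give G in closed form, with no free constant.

G(s) = (2*s**3 + 3*s**2 + 6*s + 3*exp(2*s) + 3)*exp(-2*s)/6

G'(s) has the shape u'v + uv' for u = s**3/3 + s**2/2 + s + 1/2 and v = exp(-2*s) — it is the derivative of the product u*v.
A general antiderivative is (2*s**3 + 3*s**2 + 6*s + 3)*exp(-2*s)/6 + C.
The condition gives C = 7*exp(-2)/3 + 1/2 - (7*exp(-2)/3) = 1/2.
So G(s) = (2*s**3 + 3*s**2 + 6*s + 3*exp(2*s) + 3)*exp(-2*s)/6.
Check: d/ds[(2*s**3 + 3*s**2 + 6*s + 3*exp(2*s) + 3)*exp(-2*s)/6] = (-2*s**3 - 3*s)*exp(-2*s)/3 = G'(s).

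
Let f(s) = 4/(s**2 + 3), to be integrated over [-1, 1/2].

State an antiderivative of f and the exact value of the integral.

A candidate is checked by its d/ds: the result must match f(s).
F(s) = 4*sqrt(3)*atan(sqrt(3)*s/3)/3 is an antiderivative of f.
Check: d/ds[4*sqrt(3)*atan(sqrt(3)*s/3)/3] = 4/(s**2 + 3) = f(s).
F(1/2) = 4*sqrt(3)*atan(sqrt(3)/6)/3; F(-1) = -2*sqrt(3)*pi/9.
Integral = F(1/2) - F(-1) = 4*sqrt(3)*atan(sqrt(3)/6)/3 + 2*sqrt(3)*pi/9.

Antiderivative: F(s) = 4*sqrt(3)*atan(sqrt(3)*s/3)/3; value = 4*sqrt(3)*atan(sqrt(3)/6)/3 + 2*sqrt(3)*pi/9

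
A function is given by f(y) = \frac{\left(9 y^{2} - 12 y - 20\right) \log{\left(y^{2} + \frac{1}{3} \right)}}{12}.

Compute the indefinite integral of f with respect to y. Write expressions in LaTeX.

F(y) = \frac{- 2 y^{3} + 6 y^{2} + y \left(3 y^{2} - 6 y - 20\right) \log{\left(y^{2} + \frac{1}{3} \right)} + 42 y - 2 \log{\left(y^{2} + \frac{1}{3} \right)} - 14 \sqrt{3} \operatorname{atan}{\left(\sqrt{3} y \right)}}{12} + C

Since d/dy undoes antidifferentiation here, F'(y) = f(y) is required of F(y).
Check: d/dy[\frac{- 2 y^{3} + 6 y^{2} + y \left(3 y^{2} - 6 y - 20\right) \log{\left(y^{2} + \frac{1}{3} \right)} + 42 y - 2 \log{\left(y^{2} + \frac{1}{3} \right)} - 14 \sqrt{3} \operatorname{atan}{\left(\sqrt{3} y \right)}}{12}] = \frac{3 y^{2} \log{\left(y^{2} + \frac{1}{3} \right)}}{4} - y \log{\left(y^{2} + \frac{1}{3} \right)} - \frac{5 \log{\left(y^{2} + \frac{1}{3} \right)}}{3}, which equals f(y).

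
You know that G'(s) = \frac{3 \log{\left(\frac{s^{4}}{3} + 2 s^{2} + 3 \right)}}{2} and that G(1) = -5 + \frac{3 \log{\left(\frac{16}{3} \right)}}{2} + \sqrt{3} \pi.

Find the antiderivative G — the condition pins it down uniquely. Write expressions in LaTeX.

Differentiate the proposed G(s) back; it has to land on the given G'(s).
A general antiderivative is \frac{3 s \log{\left(\frac{s^{4}}{3} + 2 s^{2} + 3 \right)}}{2} - 6 s + 6 \sqrt{3} \operatorname{atan}{\left(\frac{\sqrt{3} s}{3} \right)} + C.
The condition gives C = -5 + \frac{3 \log{\left(\frac{16}{3} \right)}}{2} + \sqrt{3} \pi - (-6 + \frac{3 \log{\left(\frac{16}{3} \right)}}{2} + \sqrt{3} \pi) = 1.
So G(s) = \frac{3 s \log{\left(\frac{s^{4}}{3} + 2 s^{2} + 3 \right)}}{2} - 6 s + 6 \sqrt{3} \operatorname{atan}{\left(\frac{\sqrt{3} s}{3} \right)} + 1.
Check: d/ds[\frac{3 s \log{\left(\frac{s^{4}}{3} + 2 s^{2} + 3 \right)}}{2} - 6 s + 6 \sqrt{3} \operatorname{atan}{\left(\frac{\sqrt{3} s}{3} \right)} + 1] = \frac{3 \log{\left(\frac{s^{4}}{3} + 2 s^{2} + 3 \right)}}{2} = G'(s).

G(s) = \frac{3 s \log{\left(\frac{s^{4}}{3} + 2 s^{2} + 3 \right)}}{2} - 6 s + 6 \sqrt{3} \operatorname{atan}{\left(\frac{\sqrt{3} s}{3} \right)} + 1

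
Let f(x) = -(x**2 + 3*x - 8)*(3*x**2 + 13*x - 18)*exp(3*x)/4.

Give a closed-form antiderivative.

Recognize the product-rule pattern: f = u'v + uv' with u = -(-x**2/2 - 3*x/2 + 4)**2, v = exp(3*x), so integration by parts undoes it.
Check: d/dx[-x**4*exp(3*x)/4 - 3*x**3*exp(3*x)/2 + 7*x**2*exp(3*x)/4 + 12*x*exp(3*x) - 16*exp(3*x)] = -3*x**4*exp(3*x)/4 - 11*x**3*exp(3*x)/2 + 3*x**2*exp(3*x)/4 + 79*x*exp(3*x)/2 - 36*exp(3*x), which equals f(x).

An antiderivative is F(x) = -x**4*exp(3*x)/4 - 3*x**3*exp(3*x)/2 + 7*x**2*exp(3*x)/4 + 12*x*exp(3*x) - 16*exp(3*x).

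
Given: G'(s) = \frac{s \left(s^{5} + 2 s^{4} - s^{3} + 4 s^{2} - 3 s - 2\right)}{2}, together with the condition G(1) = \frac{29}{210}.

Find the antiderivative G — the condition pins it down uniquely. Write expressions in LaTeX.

A candidate passes only if d/ds[G] lands on the given G'(s) exactly.
A general antiderivative is \frac{s^{7}}{14} + \frac{s^{6}}{6} - \frac{s^{5}}{10} + \frac{s^{4}}{2} - \frac{s^{3}}{2} - \frac{s^{2}}{2} + C.
The condition gives C = \frac{29}{210} - (- \frac{38}{105}) = \frac{1}{2}.
So G(s) = \frac{s^{7}}{14} + \frac{s^{6}}{6} - \frac{s^{5}}{10} + \frac{s^{4}}{2} - \frac{s^{3}}{2} - \frac{s^{2}}{2} + \frac{1}{2}.
Check: d/ds[\frac{s^{7}}{14} + \frac{s^{6}}{6} - \frac{s^{5}}{10} + \frac{s^{4}}{2} - \frac{s^{3}}{2} - \frac{s^{2}}{2} + \frac{1}{2}] = \frac{s^{6}}{2} + s^{5} - \frac{s^{4}}{2} + 2 s^{3} - \frac{3 s^{2}}{2} - s, which equals G'(s).

G(s) = \frac{s^{7}}{14} + \frac{s^{6}}{6} - \frac{s^{5}}{10} + \frac{s^{4}}{2} - \frac{s^{3}}{2} - \frac{s^{2}}{2} + \frac{1}{2}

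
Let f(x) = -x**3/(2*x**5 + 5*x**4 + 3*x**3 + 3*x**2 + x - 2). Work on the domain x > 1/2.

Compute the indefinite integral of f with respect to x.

F(x) = -log(x - 1/2)/75 - log(x + 1)/6 + 8*log(x + 2)/25 - 7*log(x**2 + 1)/100 - atan(x)/50 + C

The denominator factors as (x + 1)*(x + 2)*(2*x - 1)*(x**2 + 1); partial fractions split f into directly integrable pieces: -(7*x + 1)/(50*(x**2 + 1)) - 2/(75*(2*x - 1)) + 8/(25*(x + 2)) - 1/(6*(x + 1)).
Check: d/dx[-log(x - 1/2)/75 - log(x + 1)/6 + 8*log(x + 2)/25 - 7*log(x**2 + 1)/100 - atan(x)/50] = -x**3/(2*x**5 + 5*x**4 + 3*x**3 + 3*x**2 + x - 2) = f(x).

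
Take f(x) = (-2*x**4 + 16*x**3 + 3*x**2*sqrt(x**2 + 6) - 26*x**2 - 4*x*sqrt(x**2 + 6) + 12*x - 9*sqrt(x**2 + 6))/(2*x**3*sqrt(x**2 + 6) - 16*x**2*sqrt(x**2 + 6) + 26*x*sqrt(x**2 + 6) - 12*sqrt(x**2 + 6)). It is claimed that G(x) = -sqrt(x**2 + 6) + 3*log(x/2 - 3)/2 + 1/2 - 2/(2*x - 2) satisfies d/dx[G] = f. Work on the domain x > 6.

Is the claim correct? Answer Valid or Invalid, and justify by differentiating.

Valid. The derivative of G reproduces f.

d/dx[G] = (-2*x**4 + 16*x**3 + 3*x**2*sqrt(x**2 + 6) - 26*x**2 - 4*x*sqrt(x**2 + 6) + 12*x - 9*sqrt(x**2 + 6))/(2*x**3*sqrt(x**2 + 6) - 16*x**2*sqrt(x**2 + 6) + 26*x*sqrt(x**2 + 6) - 12*sqrt(x**2 + 6))
This equals f(x) exactly, so the claim holds.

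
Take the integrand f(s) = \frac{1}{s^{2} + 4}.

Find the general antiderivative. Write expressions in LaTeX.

F(s) = \frac{\operatorname{atan}{\left(\frac{s}{2} \right)}}{2} + C

Check any antiderivative F(s) by computing F'(s) and comparing it with f(s).
Check: d/ds[\frac{\operatorname{atan}{\left(\frac{s}{2} \right)}}{2}] = \frac{1}{s^{2} + 4} = f(s).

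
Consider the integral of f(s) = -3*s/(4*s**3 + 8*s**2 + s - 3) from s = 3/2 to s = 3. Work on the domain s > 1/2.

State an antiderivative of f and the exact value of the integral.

Antiderivative: F(s) = -log(s - 1/2)/8 - log(s + 1) + 9*log(s + 3/2)/8; value = -log(4) - 9*log(3)/8 + 7*log(5/2)/8 + 9*log(9/2)/8

Factor the denominator ((s + 1)*(2*s - 1)*(2*s + 3)) and decompose: f = 9/(4*(2*s + 3)) - 1/(4*(2*s - 1)) - 1/(s + 1); each piece integrates to a log, atan, or power term.
F(s) = -log(s - 1/2)/8 - log(s + 1) + 9*log(s + 3/2)/8 is an antiderivative of f.
Check: d/ds[-log(s - 1/2)/8 - log(s + 1) + 9*log(s + 3/2)/8] = -3*s/(4*s**3 + 8*s**2 + s - 3) = f(s).
F(3) = -log(4) - log(5/2)/8 + 9*log(9/2)/8; F(3/2) = -log(5/2) + 9*log(3)/8.
Integral = F(3) - F(3/2) = -log(4) - 9*log(3)/8 + 7*log(5/2)/8 + 9*log(9/2)/8.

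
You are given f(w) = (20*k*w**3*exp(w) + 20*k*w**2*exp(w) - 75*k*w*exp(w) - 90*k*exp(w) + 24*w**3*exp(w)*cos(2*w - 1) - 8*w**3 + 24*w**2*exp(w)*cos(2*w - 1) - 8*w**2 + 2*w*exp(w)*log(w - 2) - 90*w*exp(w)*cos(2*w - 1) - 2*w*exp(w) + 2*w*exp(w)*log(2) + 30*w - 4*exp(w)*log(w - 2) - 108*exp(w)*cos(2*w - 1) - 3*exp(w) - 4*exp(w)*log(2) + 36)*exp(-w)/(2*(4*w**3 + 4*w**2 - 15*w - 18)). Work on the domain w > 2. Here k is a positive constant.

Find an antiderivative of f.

An antiderivative F(w) passes only if d/dw[F] lands on f(w) exactly.
Check: d/dw[5*k*w/2 + 3*sin(2*w - 1)/2 + exp(-w) - log(2*w - 4)/(4*w + 6)] = (20*k*w**3*exp(w) + 20*k*w**2*exp(w) - 75*k*w*exp(w) - 90*k*exp(w) + 24*w**3*exp(w)*cos(2*w - 1) - 8*w**3 + 24*w**2*exp(w)*cos(2*w - 1) - 8*w**2 + 2*w*exp(w)*log(w - 2) - 90*w*exp(w)*cos(2*w - 1) - 2*w*exp(w) + 2*w*exp(w)*log(2) + 30*w - 4*exp(w)*log(w - 2) - 108*exp(w)*cos(2*w - 1) - 3*exp(w) - 4*exp(w)*log(2) + 36)/(8*w**3*exp(w) + 8*w**2*exp(w) - 30*w*exp(w) - 36*exp(w)), which equals f(w).

An antiderivative is F(w) = 5*k*w/2 + 3*sin(2*w - 1)/2 + exp(-w) - log(2*w - 4)/(4*w + 6).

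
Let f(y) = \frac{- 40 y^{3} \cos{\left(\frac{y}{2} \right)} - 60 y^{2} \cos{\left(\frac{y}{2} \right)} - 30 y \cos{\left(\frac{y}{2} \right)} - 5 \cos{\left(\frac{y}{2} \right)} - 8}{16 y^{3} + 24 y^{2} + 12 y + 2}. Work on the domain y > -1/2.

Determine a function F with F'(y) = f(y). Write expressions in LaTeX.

An antiderivative is F(y) = \frac{- 20 y^{2} \sin{\left(\frac{y}{2} \right)} - 20 y \sin{\left(\frac{y}{2} \right)} - 5 \sin{\left(\frac{y}{2} \right)} + 1}{4 y^{2} + 4 y + 1}.

Recover f(y) by differentiating a candidate F(y); any mismatch rules it out.
Check: d/dy[\frac{- 20 y^{2} \sin{\left(\frac{y}{2} \right)} - 20 y \sin{\left(\frac{y}{2} \right)} - 5 \sin{\left(\frac{y}{2} \right)} + 1}{4 y^{2} + 4 y + 1}] = \frac{- 40 y^{3} \cos{\left(\frac{y}{2} \right)} - 60 y^{2} \cos{\left(\frac{y}{2} \right)} - 30 y \cos{\left(\frac{y}{2} \right)} - 5 \cos{\left(\frac{y}{2} \right)} - 8}{16 y^{3} + 24 y^{2} + 12 y + 2} = f(y).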